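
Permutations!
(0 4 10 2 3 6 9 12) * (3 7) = (0 4 10 2 7 3 6 9 12) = [4, 1, 7, 6, 10, 5, 9, 3, 8, 12, 2, 11, 0]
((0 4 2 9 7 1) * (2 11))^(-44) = (0 7 2 4 1 9 11)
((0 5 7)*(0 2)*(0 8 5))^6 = (2 5)(7 8)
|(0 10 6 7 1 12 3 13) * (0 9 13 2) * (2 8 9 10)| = |(0 2)(1 12 3 8 9 13 10 6 7)| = 18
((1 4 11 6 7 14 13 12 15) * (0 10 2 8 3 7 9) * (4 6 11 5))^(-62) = (0 8 14 15 9 2 7 12 6 10 3 13 1)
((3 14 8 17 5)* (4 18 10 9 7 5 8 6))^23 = (3 10 14 9 6 7 4 5 18)(8 17)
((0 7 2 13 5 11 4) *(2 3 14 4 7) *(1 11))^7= (0 3 1 2 14 11 13 4 7 5)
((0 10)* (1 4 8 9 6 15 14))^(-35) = (15)(0 10)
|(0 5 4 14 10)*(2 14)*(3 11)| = 6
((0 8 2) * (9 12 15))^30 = (15)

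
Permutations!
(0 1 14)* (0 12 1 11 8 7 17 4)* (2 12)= [11, 14, 12, 3, 0, 5, 6, 17, 7, 9, 10, 8, 1, 13, 2, 15, 16, 4]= (0 11 8 7 17 4)(1 14 2 12)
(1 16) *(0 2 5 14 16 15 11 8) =(0 2 5 14 16 1 15 11 8) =[2, 15, 5, 3, 4, 14, 6, 7, 0, 9, 10, 8, 12, 13, 16, 11, 1]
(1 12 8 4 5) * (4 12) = (1 4 5)(8 12) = [0, 4, 2, 3, 5, 1, 6, 7, 12, 9, 10, 11, 8]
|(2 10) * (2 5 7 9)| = |(2 10 5 7 9)| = 5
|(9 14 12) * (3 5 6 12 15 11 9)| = 4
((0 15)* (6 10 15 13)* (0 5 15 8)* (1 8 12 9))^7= (0 8 1 9 12 10 6 13)(5 15)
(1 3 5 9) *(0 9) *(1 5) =(0 9 5)(1 3) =[9, 3, 2, 1, 4, 0, 6, 7, 8, 5]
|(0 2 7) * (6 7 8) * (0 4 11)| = 7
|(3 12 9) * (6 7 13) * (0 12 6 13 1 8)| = 8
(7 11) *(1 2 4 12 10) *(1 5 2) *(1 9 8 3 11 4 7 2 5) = (1 9 8 3 11 2 7 4 12 10) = [0, 9, 7, 11, 12, 5, 6, 4, 3, 8, 1, 2, 10]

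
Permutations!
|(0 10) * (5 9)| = |(0 10)(5 9)| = 2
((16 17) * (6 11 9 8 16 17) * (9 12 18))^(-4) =(6 18 16 12 8 11 9)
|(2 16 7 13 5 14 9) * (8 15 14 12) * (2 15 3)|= 24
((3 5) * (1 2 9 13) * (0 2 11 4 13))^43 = ((0 2 9)(1 11 4 13)(3 5))^43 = (0 2 9)(1 13 4 11)(3 5)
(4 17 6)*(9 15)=(4 17 6)(9 15)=[0, 1, 2, 3, 17, 5, 4, 7, 8, 15, 10, 11, 12, 13, 14, 9, 16, 6]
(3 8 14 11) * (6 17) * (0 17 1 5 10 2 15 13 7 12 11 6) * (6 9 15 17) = (0 6 1 5 10 2 17)(3 8 14 9 15 13 7 12 11) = [6, 5, 17, 8, 4, 10, 1, 12, 14, 15, 2, 3, 11, 7, 9, 13, 16, 0]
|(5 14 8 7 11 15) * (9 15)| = |(5 14 8 7 11 9 15)| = 7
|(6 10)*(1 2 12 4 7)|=|(1 2 12 4 7)(6 10)|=10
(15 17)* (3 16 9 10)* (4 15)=(3 16 9 10)(4 15 17)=[0, 1, 2, 16, 15, 5, 6, 7, 8, 10, 3, 11, 12, 13, 14, 17, 9, 4]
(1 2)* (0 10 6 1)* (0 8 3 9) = (0 10 6 1 2 8 3 9) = [10, 2, 8, 9, 4, 5, 1, 7, 3, 0, 6]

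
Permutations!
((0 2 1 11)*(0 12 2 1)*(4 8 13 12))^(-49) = (0 2 12 13 8 4 11 1)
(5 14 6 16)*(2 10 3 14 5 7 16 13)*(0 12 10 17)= (0 12 10 3 14 6 13 2 17)(7 16)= [12, 1, 17, 14, 4, 5, 13, 16, 8, 9, 3, 11, 10, 2, 6, 15, 7, 0]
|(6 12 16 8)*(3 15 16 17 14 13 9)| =10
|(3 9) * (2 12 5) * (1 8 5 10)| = 6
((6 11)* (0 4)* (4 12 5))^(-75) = (0 12 5 4)(6 11)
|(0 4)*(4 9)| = 3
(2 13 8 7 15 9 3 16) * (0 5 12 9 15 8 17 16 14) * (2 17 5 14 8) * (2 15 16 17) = (17)(0 14)(2 13 5 12 9 3 8 7 15 16) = [14, 1, 13, 8, 4, 12, 6, 15, 7, 3, 10, 11, 9, 5, 0, 16, 2, 17]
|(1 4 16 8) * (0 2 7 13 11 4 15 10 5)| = 12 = |(0 2 7 13 11 4 16 8 1 15 10 5)|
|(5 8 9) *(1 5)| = |(1 5 8 9)| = 4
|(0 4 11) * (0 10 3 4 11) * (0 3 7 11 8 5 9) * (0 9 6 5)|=|(0 8)(3 4)(5 6)(7 11 10)|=6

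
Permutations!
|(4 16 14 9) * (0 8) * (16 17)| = 10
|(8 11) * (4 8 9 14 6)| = 6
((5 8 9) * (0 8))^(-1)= (0 5 9 8)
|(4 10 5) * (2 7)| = 6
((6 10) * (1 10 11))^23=((1 10 6 11))^23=(1 11 6 10)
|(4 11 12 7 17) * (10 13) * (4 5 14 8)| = |(4 11 12 7 17 5 14 8)(10 13)| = 8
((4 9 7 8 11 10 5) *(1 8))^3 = ((1 8 11 10 5 4 9 7))^3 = (1 10 9 8 5 7 11 4)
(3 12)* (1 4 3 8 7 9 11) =[0, 4, 2, 12, 3, 5, 6, 9, 7, 11, 10, 1, 8] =(1 4 3 12 8 7 9 11)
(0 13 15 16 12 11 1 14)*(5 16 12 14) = (0 13 15 12 11 1 5 16 14) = [13, 5, 2, 3, 4, 16, 6, 7, 8, 9, 10, 1, 11, 15, 0, 12, 14]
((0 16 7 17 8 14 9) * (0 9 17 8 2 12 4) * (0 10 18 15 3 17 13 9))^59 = (0 8 9 7 13 16 14)(2 10 3 12 18 17 4 15)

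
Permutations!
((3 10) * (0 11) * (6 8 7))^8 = (11)(6 7 8)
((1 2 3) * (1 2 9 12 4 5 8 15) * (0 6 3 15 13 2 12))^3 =(0 12 8 15)(1 6 4 13)(2 9 3 5)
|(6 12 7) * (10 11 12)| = |(6 10 11 12 7)| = 5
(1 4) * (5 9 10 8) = [0, 4, 2, 3, 1, 9, 6, 7, 5, 10, 8] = (1 4)(5 9 10 8)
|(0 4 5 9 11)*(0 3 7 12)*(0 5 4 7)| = 7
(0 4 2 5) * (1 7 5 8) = [4, 7, 8, 3, 2, 0, 6, 5, 1] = (0 4 2 8 1 7 5)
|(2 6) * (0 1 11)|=6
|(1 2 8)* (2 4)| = |(1 4 2 8)| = 4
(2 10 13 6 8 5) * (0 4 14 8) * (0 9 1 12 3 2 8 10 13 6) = (0 4 14 10 6 9 1 12 3 2 13)(5 8) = [4, 12, 13, 2, 14, 8, 9, 7, 5, 1, 6, 11, 3, 0, 10]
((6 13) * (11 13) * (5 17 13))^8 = (5 6 17 11 13)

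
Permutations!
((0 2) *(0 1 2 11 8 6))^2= (0 8)(6 11)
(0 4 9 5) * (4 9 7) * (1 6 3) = [9, 6, 2, 1, 7, 0, 3, 4, 8, 5] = (0 9 5)(1 6 3)(4 7)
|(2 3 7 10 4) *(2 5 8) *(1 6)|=14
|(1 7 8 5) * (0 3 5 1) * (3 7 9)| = 7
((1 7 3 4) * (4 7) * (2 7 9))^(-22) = ((1 4)(2 7 3 9))^(-22) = (2 3)(7 9)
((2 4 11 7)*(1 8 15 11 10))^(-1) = ((1 8 15 11 7 2 4 10))^(-1) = (1 10 4 2 7 11 15 8)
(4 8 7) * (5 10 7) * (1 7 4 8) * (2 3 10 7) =(1 2 3 10 4)(5 7 8) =[0, 2, 3, 10, 1, 7, 6, 8, 5, 9, 4]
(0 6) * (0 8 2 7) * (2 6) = (0 2 7)(6 8) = [2, 1, 7, 3, 4, 5, 8, 0, 6]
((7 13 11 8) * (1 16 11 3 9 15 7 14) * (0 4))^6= (1 16 11 8 14)(3 9 15 7 13)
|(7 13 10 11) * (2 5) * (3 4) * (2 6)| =|(2 5 6)(3 4)(7 13 10 11)| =12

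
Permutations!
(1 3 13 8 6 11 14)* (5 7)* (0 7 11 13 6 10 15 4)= (0 7 5 11 14 1 3 6 13 8 10 15 4)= [7, 3, 2, 6, 0, 11, 13, 5, 10, 9, 15, 14, 12, 8, 1, 4]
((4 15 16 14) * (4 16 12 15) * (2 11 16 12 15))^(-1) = (2 12 14 16 11)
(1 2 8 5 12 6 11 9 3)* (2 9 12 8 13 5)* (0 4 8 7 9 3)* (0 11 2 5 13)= (13)(0 4 8 5 7 9 11 12 6 2)(1 3)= [4, 3, 0, 1, 8, 7, 2, 9, 5, 11, 10, 12, 6, 13]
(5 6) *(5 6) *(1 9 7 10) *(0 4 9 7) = (0 4 9)(1 7 10) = [4, 7, 2, 3, 9, 5, 6, 10, 8, 0, 1]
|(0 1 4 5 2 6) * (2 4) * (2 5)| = |(0 1 5 4 2 6)| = 6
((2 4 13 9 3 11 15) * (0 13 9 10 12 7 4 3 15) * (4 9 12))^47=((0 13 10 4 12 7 9 15 2 3 11))^47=(0 4 9 3 13 12 15 11 10 7 2)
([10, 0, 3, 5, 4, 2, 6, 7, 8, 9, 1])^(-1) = [1, 10, 5, 2, 4, 3, 6, 7, 8, 9, 0]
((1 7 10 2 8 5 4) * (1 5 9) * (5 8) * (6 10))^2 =(1 6 2 4 9 7 10 5 8)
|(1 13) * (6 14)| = 2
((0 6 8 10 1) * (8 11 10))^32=((0 6 11 10 1))^32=(0 11 1 6 10)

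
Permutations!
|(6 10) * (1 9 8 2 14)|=|(1 9 8 2 14)(6 10)|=10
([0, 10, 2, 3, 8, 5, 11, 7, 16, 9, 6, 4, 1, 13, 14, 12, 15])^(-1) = (1 12 15 16 8 4 11 6 10)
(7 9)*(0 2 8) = [2, 1, 8, 3, 4, 5, 6, 9, 0, 7] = (0 2 8)(7 9)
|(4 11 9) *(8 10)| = 6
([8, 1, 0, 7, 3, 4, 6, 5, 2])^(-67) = (0 2 8)(3 7 5 4)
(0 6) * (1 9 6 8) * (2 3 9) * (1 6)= (0 8 6)(1 2 3 9)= [8, 2, 3, 9, 4, 5, 0, 7, 6, 1]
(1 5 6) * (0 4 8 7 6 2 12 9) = (0 4 8 7 6 1 5 2 12 9) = [4, 5, 12, 3, 8, 2, 1, 6, 7, 0, 10, 11, 9]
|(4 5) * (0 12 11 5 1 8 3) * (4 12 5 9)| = |(0 5 12 11 9 4 1 8 3)| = 9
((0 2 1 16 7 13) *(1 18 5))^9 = (0 2 18 5 1 16 7 13)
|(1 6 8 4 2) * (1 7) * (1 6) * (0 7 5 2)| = 10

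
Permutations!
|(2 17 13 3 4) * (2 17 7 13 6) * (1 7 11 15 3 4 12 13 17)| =11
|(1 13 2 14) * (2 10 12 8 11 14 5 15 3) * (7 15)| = 35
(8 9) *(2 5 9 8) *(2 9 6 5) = (9)(5 6) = [0, 1, 2, 3, 4, 6, 5, 7, 8, 9]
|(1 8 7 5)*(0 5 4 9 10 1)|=6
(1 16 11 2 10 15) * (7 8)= (1 16 11 2 10 15)(7 8)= [0, 16, 10, 3, 4, 5, 6, 8, 7, 9, 15, 2, 12, 13, 14, 1, 11]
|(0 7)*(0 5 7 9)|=2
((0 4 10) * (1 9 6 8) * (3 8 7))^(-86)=((0 4 10)(1 9 6 7 3 8))^(-86)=(0 4 10)(1 3 6)(7 9 8)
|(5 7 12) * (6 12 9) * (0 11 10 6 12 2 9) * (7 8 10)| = 21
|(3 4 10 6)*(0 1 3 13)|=7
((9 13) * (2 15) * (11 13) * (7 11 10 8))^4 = (15)(7 10 13)(8 9 11)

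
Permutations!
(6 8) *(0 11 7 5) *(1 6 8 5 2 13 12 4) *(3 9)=(0 11 7 2 13 12 4 1 6 5)(3 9)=[11, 6, 13, 9, 1, 0, 5, 2, 8, 3, 10, 7, 4, 12]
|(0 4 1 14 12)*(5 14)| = 6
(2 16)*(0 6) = (0 6)(2 16) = [6, 1, 16, 3, 4, 5, 0, 7, 8, 9, 10, 11, 12, 13, 14, 15, 2]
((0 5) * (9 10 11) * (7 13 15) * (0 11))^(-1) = (0 10 9 11 5)(7 15 13)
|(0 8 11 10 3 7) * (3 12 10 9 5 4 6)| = |(0 8 11 9 5 4 6 3 7)(10 12)| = 18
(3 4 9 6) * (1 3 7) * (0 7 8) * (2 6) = [7, 3, 6, 4, 9, 5, 8, 1, 0, 2] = (0 7 1 3 4 9 2 6 8)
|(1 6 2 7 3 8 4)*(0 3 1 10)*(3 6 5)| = 10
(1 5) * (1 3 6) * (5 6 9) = (1 6)(3 9 5) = [0, 6, 2, 9, 4, 3, 1, 7, 8, 5]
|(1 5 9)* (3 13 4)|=|(1 5 9)(3 13 4)|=3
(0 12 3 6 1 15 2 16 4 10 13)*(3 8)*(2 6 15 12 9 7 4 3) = (0 9 7 4 10 13)(1 12 8 2 16 3 15 6) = [9, 12, 16, 15, 10, 5, 1, 4, 2, 7, 13, 11, 8, 0, 14, 6, 3]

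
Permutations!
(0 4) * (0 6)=[4, 1, 2, 3, 6, 5, 0]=(0 4 6)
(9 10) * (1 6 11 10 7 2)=(1 6 11 10 9 7 2)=[0, 6, 1, 3, 4, 5, 11, 2, 8, 7, 9, 10]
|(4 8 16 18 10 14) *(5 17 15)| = |(4 8 16 18 10 14)(5 17 15)| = 6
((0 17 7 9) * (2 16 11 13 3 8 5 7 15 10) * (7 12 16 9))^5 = ((0 17 15 10 2 9)(3 8 5 12 16 11 13))^5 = (0 9 2 10 15 17)(3 11 12 8 13 16 5)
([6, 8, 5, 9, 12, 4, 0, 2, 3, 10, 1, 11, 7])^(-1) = (0 6)(1 10 9 3 8)(2 7 12 4 5)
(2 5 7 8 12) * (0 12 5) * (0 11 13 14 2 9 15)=(0 12 9 15)(2 11 13 14)(5 7 8)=[12, 1, 11, 3, 4, 7, 6, 8, 5, 15, 10, 13, 9, 14, 2, 0]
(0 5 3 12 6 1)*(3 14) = [5, 0, 2, 12, 4, 14, 1, 7, 8, 9, 10, 11, 6, 13, 3] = (0 5 14 3 12 6 1)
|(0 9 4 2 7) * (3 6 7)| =7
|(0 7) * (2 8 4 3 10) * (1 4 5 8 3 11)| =6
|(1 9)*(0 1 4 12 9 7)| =3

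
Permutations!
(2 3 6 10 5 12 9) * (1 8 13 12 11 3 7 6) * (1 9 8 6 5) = [0, 6, 7, 9, 4, 11, 10, 5, 13, 2, 1, 3, 8, 12] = (1 6 10)(2 7 5 11 3 9)(8 13 12)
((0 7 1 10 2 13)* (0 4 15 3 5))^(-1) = ((0 7 1 10 2 13 4 15 3 5))^(-1) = (0 5 3 15 4 13 2 10 1 7)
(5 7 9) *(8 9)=(5 7 8 9)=[0, 1, 2, 3, 4, 7, 6, 8, 9, 5]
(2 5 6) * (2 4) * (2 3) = [0, 1, 5, 2, 3, 6, 4] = (2 5 6 4 3)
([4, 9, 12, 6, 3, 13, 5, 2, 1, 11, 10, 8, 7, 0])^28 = (0 5 3)(2 12 7)(4 13 6)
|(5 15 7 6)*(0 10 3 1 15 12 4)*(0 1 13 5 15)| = |(0 10 3 13 5 12 4 1)(6 15 7)| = 24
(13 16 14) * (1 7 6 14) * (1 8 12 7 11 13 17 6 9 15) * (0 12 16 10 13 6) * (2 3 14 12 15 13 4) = [15, 11, 3, 14, 2, 5, 12, 9, 16, 13, 4, 6, 7, 10, 17, 1, 8, 0] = (0 15 1 11 6 12 7 9 13 10 4 2 3 14 17)(8 16)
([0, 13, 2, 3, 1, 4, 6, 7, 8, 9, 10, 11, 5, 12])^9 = [0, 4, 2, 3, 5, 12, 6, 7, 8, 9, 10, 11, 13, 1]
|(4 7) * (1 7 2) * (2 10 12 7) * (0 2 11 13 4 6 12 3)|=|(0 2 1 11 13 4 10 3)(6 12 7)|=24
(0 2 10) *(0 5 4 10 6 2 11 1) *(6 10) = [11, 0, 10, 3, 6, 4, 2, 7, 8, 9, 5, 1] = (0 11 1)(2 10 5 4 6)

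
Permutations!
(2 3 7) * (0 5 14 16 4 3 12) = (0 5 14 16 4 3 7 2 12) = [5, 1, 12, 7, 3, 14, 6, 2, 8, 9, 10, 11, 0, 13, 16, 15, 4]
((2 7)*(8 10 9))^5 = (2 7)(8 9 10)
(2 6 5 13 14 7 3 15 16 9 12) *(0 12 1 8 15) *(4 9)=(0 12 2 6 5 13 14 7 3)(1 8 15 16 4 9)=[12, 8, 6, 0, 9, 13, 5, 3, 15, 1, 10, 11, 2, 14, 7, 16, 4]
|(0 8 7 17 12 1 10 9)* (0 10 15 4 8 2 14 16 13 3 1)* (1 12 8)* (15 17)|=42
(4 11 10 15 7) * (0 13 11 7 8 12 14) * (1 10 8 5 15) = (0 13 11 8 12 14)(1 10)(4 7)(5 15) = [13, 10, 2, 3, 7, 15, 6, 4, 12, 9, 1, 8, 14, 11, 0, 5]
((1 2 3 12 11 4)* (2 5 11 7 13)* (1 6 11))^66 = (2 3 12 7 13)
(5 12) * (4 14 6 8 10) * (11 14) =(4 11 14 6 8 10)(5 12) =[0, 1, 2, 3, 11, 12, 8, 7, 10, 9, 4, 14, 5, 13, 6]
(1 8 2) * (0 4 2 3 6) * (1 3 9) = (0 4 2 3 6)(1 8 9) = [4, 8, 3, 6, 2, 5, 0, 7, 9, 1]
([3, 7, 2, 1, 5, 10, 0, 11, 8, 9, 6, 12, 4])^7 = [5, 6, 2, 10, 7, 11, 4, 0, 8, 9, 12, 3, 1]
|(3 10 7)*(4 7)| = 4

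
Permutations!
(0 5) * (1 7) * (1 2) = [5, 7, 1, 3, 4, 0, 6, 2] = (0 5)(1 7 2)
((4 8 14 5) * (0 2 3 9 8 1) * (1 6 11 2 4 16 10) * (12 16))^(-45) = ((0 4 6 11 2 3 9 8 14 5 12 16 10 1))^(-45) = (0 16 14 3 6 1 12 8 2 4 10 5 9 11)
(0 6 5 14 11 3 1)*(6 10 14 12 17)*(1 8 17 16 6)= (0 10 14 11 3 8 17 1)(5 12 16 6)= [10, 0, 2, 8, 4, 12, 5, 7, 17, 9, 14, 3, 16, 13, 11, 15, 6, 1]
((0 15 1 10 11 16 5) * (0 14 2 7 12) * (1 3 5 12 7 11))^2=((0 15 3 5 14 2 11 16 12)(1 10))^2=(0 3 14 11 12 15 5 2 16)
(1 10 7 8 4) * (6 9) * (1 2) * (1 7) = (1 10)(2 7 8 4)(6 9) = [0, 10, 7, 3, 2, 5, 9, 8, 4, 6, 1]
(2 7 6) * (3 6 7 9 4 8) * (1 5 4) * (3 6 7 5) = (1 3 7 5 4 8 6 2 9) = [0, 3, 9, 7, 8, 4, 2, 5, 6, 1]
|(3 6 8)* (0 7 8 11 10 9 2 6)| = 20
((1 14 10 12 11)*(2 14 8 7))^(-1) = ((1 8 7 2 14 10 12 11))^(-1) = (1 11 12 10 14 2 7 8)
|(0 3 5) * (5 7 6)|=5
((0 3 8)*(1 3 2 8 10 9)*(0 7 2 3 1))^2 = ((0 3 10 9)(2 8 7))^2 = (0 10)(2 7 8)(3 9)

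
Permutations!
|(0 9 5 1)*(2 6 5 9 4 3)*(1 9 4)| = |(0 1)(2 6 5 9 4 3)| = 6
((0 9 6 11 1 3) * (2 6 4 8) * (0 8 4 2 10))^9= (11)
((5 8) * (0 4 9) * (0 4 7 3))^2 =((0 7 3)(4 9)(5 8))^2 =(9)(0 3 7)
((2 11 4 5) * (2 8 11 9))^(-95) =(2 9)(4 5 8 11)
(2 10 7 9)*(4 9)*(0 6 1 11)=(0 6 1 11)(2 10 7 4 9)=[6, 11, 10, 3, 9, 5, 1, 4, 8, 2, 7, 0]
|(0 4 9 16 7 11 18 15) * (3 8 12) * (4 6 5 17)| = 33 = |(0 6 5 17 4 9 16 7 11 18 15)(3 8 12)|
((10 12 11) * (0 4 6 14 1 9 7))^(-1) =((0 4 6 14 1 9 7)(10 12 11))^(-1) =(0 7 9 1 14 6 4)(10 11 12)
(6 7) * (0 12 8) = [12, 1, 2, 3, 4, 5, 7, 6, 0, 9, 10, 11, 8] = (0 12 8)(6 7)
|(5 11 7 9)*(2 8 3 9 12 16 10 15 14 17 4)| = 14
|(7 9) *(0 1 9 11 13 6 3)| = 8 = |(0 1 9 7 11 13 6 3)|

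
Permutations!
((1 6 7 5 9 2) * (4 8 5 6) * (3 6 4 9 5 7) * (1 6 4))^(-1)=((1 9 2 6 3 4 8 7))^(-1)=(1 7 8 4 3 6 2 9)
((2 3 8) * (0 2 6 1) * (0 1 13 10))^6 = ((0 2 3 8 6 13 10))^6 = (0 10 13 6 8 3 2)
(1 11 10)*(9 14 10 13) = (1 11 13 9 14 10) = [0, 11, 2, 3, 4, 5, 6, 7, 8, 14, 1, 13, 12, 9, 10]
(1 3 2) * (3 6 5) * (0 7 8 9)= [7, 6, 1, 2, 4, 3, 5, 8, 9, 0]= (0 7 8 9)(1 6 5 3 2)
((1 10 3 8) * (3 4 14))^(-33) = (1 14)(3 10)(4 8)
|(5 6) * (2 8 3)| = 6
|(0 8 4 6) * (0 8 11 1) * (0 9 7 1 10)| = 3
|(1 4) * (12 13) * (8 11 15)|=6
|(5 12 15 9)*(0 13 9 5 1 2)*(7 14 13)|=|(0 7 14 13 9 1 2)(5 12 15)|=21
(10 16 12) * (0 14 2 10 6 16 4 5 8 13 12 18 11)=(0 14 2 10 4 5 8 13 12 6 16 18 11)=[14, 1, 10, 3, 5, 8, 16, 7, 13, 9, 4, 0, 6, 12, 2, 15, 18, 17, 11]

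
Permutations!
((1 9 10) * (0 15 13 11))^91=((0 15 13 11)(1 9 10))^91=(0 11 13 15)(1 9 10)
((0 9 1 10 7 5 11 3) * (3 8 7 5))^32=((0 9 1 10 5 11 8 7 3))^32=(0 11 9 8 1 7 10 3 5)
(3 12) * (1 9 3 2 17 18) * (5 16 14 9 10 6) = (1 10 6 5 16 14 9 3 12 2 17 18) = [0, 10, 17, 12, 4, 16, 5, 7, 8, 3, 6, 11, 2, 13, 9, 15, 14, 18, 1]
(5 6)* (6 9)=(5 9 6)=[0, 1, 2, 3, 4, 9, 5, 7, 8, 6]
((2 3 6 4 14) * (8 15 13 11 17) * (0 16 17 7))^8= ((0 16 17 8 15 13 11 7)(2 3 6 4 14))^8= (17)(2 4 3 14 6)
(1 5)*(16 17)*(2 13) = (1 5)(2 13)(16 17) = [0, 5, 13, 3, 4, 1, 6, 7, 8, 9, 10, 11, 12, 2, 14, 15, 17, 16]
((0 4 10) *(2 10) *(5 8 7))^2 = ((0 4 2 10)(5 8 7))^2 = (0 2)(4 10)(5 7 8)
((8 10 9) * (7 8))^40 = ((7 8 10 9))^40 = (10)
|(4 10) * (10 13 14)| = 4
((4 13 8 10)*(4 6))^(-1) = ((4 13 8 10 6))^(-1) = (4 6 10 8 13)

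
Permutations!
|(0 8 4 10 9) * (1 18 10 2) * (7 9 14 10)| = 8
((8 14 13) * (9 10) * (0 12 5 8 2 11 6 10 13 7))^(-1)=(0 7 14 8 5 12)(2 13 9 10 6 11)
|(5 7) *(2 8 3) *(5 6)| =|(2 8 3)(5 7 6)| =3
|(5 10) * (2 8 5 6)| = 5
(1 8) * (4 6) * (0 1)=(0 1 8)(4 6)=[1, 8, 2, 3, 6, 5, 4, 7, 0]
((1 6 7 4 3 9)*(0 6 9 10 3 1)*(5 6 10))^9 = (10)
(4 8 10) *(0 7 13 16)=(0 7 13 16)(4 8 10)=[7, 1, 2, 3, 8, 5, 6, 13, 10, 9, 4, 11, 12, 16, 14, 15, 0]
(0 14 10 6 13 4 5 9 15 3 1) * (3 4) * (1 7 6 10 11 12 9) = (0 14 11 12 9 15 4 5 1)(3 7 6 13) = [14, 0, 2, 7, 5, 1, 13, 6, 8, 15, 10, 12, 9, 3, 11, 4]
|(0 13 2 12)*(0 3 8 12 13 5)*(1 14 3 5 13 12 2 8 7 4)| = 30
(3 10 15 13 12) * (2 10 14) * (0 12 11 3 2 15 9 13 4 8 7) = (0 12 2 10 9 13 11 3 14 15 4 8 7) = [12, 1, 10, 14, 8, 5, 6, 0, 7, 13, 9, 3, 2, 11, 15, 4]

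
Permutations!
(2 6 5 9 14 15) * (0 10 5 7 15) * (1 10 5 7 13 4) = (0 5 9 14)(1 10 7 15 2 6 13 4) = [5, 10, 6, 3, 1, 9, 13, 15, 8, 14, 7, 11, 12, 4, 0, 2]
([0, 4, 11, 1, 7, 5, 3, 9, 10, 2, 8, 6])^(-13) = [0, 9, 3, 7, 2, 5, 4, 11, 10, 6, 8, 1]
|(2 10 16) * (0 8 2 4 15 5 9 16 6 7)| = 30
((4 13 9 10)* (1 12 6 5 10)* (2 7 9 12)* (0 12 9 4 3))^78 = ((0 12 6 5 10 3)(1 2 7 4 13 9))^78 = (13)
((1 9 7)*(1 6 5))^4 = (1 5 6 7 9)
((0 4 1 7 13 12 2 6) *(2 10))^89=((0 4 1 7 13 12 10 2 6))^89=(0 6 2 10 12 13 7 1 4)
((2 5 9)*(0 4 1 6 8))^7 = (0 1 8 4 6)(2 5 9)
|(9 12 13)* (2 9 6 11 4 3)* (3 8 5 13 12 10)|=12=|(2 9 10 3)(4 8 5 13 6 11)|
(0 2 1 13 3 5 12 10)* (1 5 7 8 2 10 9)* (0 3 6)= (0 10 3 7 8 2 5 12 9 1 13 6)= [10, 13, 5, 7, 4, 12, 0, 8, 2, 1, 3, 11, 9, 6]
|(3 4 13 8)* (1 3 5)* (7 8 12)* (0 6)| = 8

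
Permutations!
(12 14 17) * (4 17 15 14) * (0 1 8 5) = [1, 8, 2, 3, 17, 0, 6, 7, 5, 9, 10, 11, 4, 13, 15, 14, 16, 12] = (0 1 8 5)(4 17 12)(14 15)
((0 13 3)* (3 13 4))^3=(13)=((13)(0 4 3))^3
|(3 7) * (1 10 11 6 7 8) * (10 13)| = 8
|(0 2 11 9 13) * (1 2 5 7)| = 8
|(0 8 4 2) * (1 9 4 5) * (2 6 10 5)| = 6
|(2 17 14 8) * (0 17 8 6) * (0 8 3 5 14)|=|(0 17)(2 3 5 14 6 8)|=6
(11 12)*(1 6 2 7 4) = [0, 6, 7, 3, 1, 5, 2, 4, 8, 9, 10, 12, 11] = (1 6 2 7 4)(11 12)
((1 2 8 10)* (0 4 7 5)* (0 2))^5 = ((0 4 7 5 2 8 10 1))^5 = (0 8 7 1 2 4 10 5)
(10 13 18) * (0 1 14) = [1, 14, 2, 3, 4, 5, 6, 7, 8, 9, 13, 11, 12, 18, 0, 15, 16, 17, 10] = (0 1 14)(10 13 18)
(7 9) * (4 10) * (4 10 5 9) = (10)(4 5 9 7) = [0, 1, 2, 3, 5, 9, 6, 4, 8, 7, 10]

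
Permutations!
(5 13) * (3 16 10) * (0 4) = (0 4)(3 16 10)(5 13) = [4, 1, 2, 16, 0, 13, 6, 7, 8, 9, 3, 11, 12, 5, 14, 15, 10]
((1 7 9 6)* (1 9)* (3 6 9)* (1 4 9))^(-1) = ((1 7 4 9)(3 6))^(-1) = (1 9 4 7)(3 6)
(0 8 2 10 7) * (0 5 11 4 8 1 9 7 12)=(0 1 9 7 5 11 4 8 2 10 12)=[1, 9, 10, 3, 8, 11, 6, 5, 2, 7, 12, 4, 0]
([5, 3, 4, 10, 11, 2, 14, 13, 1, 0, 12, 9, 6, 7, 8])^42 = [0, 1, 2, 3, 4, 5, 6, 7, 8, 9, 10, 11, 12, 13, 14]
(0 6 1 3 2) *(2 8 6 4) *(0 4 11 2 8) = (0 11 2 4 8 6 1 3) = [11, 3, 4, 0, 8, 5, 1, 7, 6, 9, 10, 2]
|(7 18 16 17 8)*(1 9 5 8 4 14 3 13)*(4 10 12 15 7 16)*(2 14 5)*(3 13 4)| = 55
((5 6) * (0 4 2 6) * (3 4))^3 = (0 2)(3 6)(4 5) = ((0 3 4 2 6 5))^3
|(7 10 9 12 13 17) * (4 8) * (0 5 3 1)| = |(0 5 3 1)(4 8)(7 10 9 12 13 17)| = 12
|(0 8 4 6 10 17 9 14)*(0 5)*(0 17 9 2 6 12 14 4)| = |(0 8)(2 6 10 9 4 12 14 5 17)| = 18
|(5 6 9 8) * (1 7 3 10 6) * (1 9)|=|(1 7 3 10 6)(5 9 8)|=15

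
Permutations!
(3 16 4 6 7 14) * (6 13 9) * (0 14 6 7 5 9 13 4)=(0 14 3 16)(5 9 7 6)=[14, 1, 2, 16, 4, 9, 5, 6, 8, 7, 10, 11, 12, 13, 3, 15, 0]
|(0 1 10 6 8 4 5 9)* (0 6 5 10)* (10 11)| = 14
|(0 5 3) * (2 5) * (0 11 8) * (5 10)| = 7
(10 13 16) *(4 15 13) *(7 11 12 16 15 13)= (4 13 15 7 11 12 16 10)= [0, 1, 2, 3, 13, 5, 6, 11, 8, 9, 4, 12, 16, 15, 14, 7, 10]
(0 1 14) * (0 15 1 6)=(0 6)(1 14 15)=[6, 14, 2, 3, 4, 5, 0, 7, 8, 9, 10, 11, 12, 13, 15, 1]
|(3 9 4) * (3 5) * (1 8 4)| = |(1 8 4 5 3 9)| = 6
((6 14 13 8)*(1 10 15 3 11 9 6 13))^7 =((1 10 15 3 11 9 6 14)(8 13))^7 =(1 14 6 9 11 3 15 10)(8 13)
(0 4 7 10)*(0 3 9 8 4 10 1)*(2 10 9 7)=(0 9 8 4 2 10 3 7 1)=[9, 0, 10, 7, 2, 5, 6, 1, 4, 8, 3]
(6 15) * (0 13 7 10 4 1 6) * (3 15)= (0 13 7 10 4 1 6 3 15)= [13, 6, 2, 15, 1, 5, 3, 10, 8, 9, 4, 11, 12, 7, 14, 0]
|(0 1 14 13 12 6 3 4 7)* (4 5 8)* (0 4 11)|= 10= |(0 1 14 13 12 6 3 5 8 11)(4 7)|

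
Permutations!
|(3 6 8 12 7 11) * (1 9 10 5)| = 12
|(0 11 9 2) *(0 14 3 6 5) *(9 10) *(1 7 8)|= 9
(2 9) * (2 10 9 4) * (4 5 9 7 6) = (2 5 9 10 7 6 4) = [0, 1, 5, 3, 2, 9, 4, 6, 8, 10, 7]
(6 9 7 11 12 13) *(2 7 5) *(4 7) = (2 4 7 11 12 13 6 9 5) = [0, 1, 4, 3, 7, 2, 9, 11, 8, 5, 10, 12, 13, 6]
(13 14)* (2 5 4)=[0, 1, 5, 3, 2, 4, 6, 7, 8, 9, 10, 11, 12, 14, 13]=(2 5 4)(13 14)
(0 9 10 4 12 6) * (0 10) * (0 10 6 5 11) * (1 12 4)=[9, 12, 2, 3, 4, 11, 6, 7, 8, 10, 1, 0, 5]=(0 9 10 1 12 5 11)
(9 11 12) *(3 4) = (3 4)(9 11 12) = [0, 1, 2, 4, 3, 5, 6, 7, 8, 11, 10, 12, 9]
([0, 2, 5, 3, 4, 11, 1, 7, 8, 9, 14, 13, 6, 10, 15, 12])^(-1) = [0, 6, 1, 3, 4, 2, 12, 7, 8, 9, 13, 5, 15, 11, 10, 14]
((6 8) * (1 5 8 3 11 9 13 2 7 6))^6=((1 5 8)(2 7 6 3 11 9 13))^6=(2 13 9 11 3 6 7)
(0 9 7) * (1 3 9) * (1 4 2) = (0 4 2 1 3 9 7) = [4, 3, 1, 9, 2, 5, 6, 0, 8, 7]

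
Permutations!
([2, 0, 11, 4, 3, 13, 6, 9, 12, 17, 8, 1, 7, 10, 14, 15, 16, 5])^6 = [11, 2, 1, 3, 4, 9, 6, 8, 13, 12, 5, 0, 10, 17, 14, 15, 16, 7]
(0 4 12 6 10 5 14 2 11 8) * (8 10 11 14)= [4, 1, 14, 3, 12, 8, 11, 7, 0, 9, 5, 10, 6, 13, 2]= (0 4 12 6 11 10 5 8)(2 14)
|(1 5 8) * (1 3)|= |(1 5 8 3)|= 4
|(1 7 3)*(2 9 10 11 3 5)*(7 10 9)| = |(1 10 11 3)(2 7 5)| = 12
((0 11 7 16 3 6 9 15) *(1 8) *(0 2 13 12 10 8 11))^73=((1 11 7 16 3 6 9 15 2 13 12 10 8))^73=(1 2 16 10 9 11 13 3 8 15 7 12 6)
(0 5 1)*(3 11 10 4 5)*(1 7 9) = (0 3 11 10 4 5 7 9 1) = [3, 0, 2, 11, 5, 7, 6, 9, 8, 1, 4, 10]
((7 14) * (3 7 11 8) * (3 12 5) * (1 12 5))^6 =((1 12)(3 7 14 11 8 5))^6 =(14)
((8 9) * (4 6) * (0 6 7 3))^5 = ((0 6 4 7 3)(8 9))^5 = (8 9)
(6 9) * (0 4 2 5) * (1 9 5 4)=(0 1 9 6 5)(2 4)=[1, 9, 4, 3, 2, 0, 5, 7, 8, 6]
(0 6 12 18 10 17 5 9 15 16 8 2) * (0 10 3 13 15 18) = [6, 1, 10, 13, 4, 9, 12, 7, 2, 18, 17, 11, 0, 15, 14, 16, 8, 5, 3] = (0 6 12)(2 10 17 5 9 18 3 13 15 16 8)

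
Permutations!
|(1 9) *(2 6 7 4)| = |(1 9)(2 6 7 4)| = 4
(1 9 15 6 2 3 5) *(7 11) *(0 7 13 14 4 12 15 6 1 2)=(0 7 11 13 14 4 12 15 1 9 6)(2 3 5)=[7, 9, 3, 5, 12, 2, 0, 11, 8, 6, 10, 13, 15, 14, 4, 1]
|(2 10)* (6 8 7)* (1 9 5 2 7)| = 8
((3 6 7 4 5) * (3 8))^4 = (3 5 7)(4 6 8)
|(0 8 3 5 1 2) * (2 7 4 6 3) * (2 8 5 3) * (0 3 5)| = |(8)(1 7 4 6 2 3 5)| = 7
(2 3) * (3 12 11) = (2 12 11 3) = [0, 1, 12, 2, 4, 5, 6, 7, 8, 9, 10, 3, 11]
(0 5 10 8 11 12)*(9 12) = (0 5 10 8 11 9 12) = [5, 1, 2, 3, 4, 10, 6, 7, 11, 12, 8, 9, 0]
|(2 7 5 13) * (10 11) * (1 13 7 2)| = 2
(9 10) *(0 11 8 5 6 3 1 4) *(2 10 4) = [11, 2, 10, 1, 0, 6, 3, 7, 5, 4, 9, 8] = (0 11 8 5 6 3 1 2 10 9 4)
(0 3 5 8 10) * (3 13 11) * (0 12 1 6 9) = (0 13 11 3 5 8 10 12 1 6 9) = [13, 6, 2, 5, 4, 8, 9, 7, 10, 0, 12, 3, 1, 11]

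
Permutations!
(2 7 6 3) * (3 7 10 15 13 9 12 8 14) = (2 10 15 13 9 12 8 14 3)(6 7) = [0, 1, 10, 2, 4, 5, 7, 6, 14, 12, 15, 11, 8, 9, 3, 13]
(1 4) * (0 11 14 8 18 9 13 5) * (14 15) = [11, 4, 2, 3, 1, 0, 6, 7, 18, 13, 10, 15, 12, 5, 8, 14, 16, 17, 9] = (0 11 15 14 8 18 9 13 5)(1 4)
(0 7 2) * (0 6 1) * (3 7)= [3, 0, 6, 7, 4, 5, 1, 2]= (0 3 7 2 6 1)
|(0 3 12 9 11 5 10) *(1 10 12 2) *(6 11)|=|(0 3 2 1 10)(5 12 9 6 11)|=5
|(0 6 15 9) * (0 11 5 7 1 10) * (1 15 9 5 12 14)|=|(0 6 9 11 12 14 1 10)(5 7 15)|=24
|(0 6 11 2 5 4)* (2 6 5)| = 6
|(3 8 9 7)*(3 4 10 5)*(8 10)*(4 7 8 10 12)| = 10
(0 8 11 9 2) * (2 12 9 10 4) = (0 8 11 10 4 2)(9 12) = [8, 1, 0, 3, 2, 5, 6, 7, 11, 12, 4, 10, 9]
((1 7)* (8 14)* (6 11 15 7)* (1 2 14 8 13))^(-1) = ((1 6 11 15 7 2 14 13))^(-1) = (1 13 14 2 7 15 11 6)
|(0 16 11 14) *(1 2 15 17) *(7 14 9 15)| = 10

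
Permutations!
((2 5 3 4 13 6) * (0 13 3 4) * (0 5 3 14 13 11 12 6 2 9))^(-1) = (0 9 6 12 11)(2 13 14 4 5 3)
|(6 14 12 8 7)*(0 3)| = 10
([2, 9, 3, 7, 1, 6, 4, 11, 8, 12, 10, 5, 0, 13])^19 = [1, 5, 9, 12, 11, 3, 7, 0, 8, 6, 10, 2, 4, 13]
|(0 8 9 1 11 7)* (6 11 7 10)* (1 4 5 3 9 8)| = |(0 1 7)(3 9 4 5)(6 11 10)| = 12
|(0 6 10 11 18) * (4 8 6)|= 7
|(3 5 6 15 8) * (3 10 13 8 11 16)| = 6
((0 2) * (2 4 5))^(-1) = (0 2 5 4)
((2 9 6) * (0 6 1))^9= ((0 6 2 9 1))^9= (0 1 9 2 6)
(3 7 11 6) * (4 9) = (3 7 11 6)(4 9) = [0, 1, 2, 7, 9, 5, 3, 11, 8, 4, 10, 6]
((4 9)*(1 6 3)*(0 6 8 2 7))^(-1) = (0 7 2 8 1 3 6)(4 9)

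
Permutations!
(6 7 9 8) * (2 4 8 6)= (2 4 8)(6 7 9)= [0, 1, 4, 3, 8, 5, 7, 9, 2, 6]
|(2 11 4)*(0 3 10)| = 3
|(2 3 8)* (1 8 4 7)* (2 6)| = 7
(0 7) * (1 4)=(0 7)(1 4)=[7, 4, 2, 3, 1, 5, 6, 0]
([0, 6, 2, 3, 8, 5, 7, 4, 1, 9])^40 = [0, 1, 2, 3, 4, 5, 6, 7, 8, 9]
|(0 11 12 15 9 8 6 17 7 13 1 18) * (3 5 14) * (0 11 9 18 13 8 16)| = |(0 9 16)(1 13)(3 5 14)(6 17 7 8)(11 12 15 18)| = 12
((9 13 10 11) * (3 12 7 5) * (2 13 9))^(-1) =(2 11 10 13)(3 5 7 12)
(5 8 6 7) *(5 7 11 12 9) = (5 8 6 11 12 9) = [0, 1, 2, 3, 4, 8, 11, 7, 6, 5, 10, 12, 9]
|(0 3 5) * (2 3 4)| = 5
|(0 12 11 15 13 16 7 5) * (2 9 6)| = |(0 12 11 15 13 16 7 5)(2 9 6)| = 24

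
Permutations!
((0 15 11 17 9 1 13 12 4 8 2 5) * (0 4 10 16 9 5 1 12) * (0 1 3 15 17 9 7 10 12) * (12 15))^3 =((0 17 5 4 8 2 3 12 15 11 9)(1 13)(7 10 16))^3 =(0 4 3 11 17 8 12 9 5 2 15)(1 13)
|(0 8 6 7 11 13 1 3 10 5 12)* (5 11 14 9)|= |(0 8 6 7 14 9 5 12)(1 3 10 11 13)|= 40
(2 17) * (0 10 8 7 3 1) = [10, 0, 17, 1, 4, 5, 6, 3, 7, 9, 8, 11, 12, 13, 14, 15, 16, 2] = (0 10 8 7 3 1)(2 17)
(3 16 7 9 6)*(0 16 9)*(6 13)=(0 16 7)(3 9 13 6)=[16, 1, 2, 9, 4, 5, 3, 0, 8, 13, 10, 11, 12, 6, 14, 15, 7]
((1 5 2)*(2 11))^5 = (1 5 11 2)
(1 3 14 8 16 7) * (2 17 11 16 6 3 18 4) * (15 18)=[0, 15, 17, 14, 2, 5, 3, 1, 6, 9, 10, 16, 12, 13, 8, 18, 7, 11, 4]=(1 15 18 4 2 17 11 16 7)(3 14 8 6)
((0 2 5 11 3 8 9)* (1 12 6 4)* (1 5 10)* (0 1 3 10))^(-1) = (0 2)(1 9 8 3 10 11 5 4 6 12)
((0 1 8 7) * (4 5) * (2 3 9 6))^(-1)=(0 7 8 1)(2 6 9 3)(4 5)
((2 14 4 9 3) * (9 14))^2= (14)(2 3 9)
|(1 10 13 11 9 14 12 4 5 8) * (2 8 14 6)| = |(1 10 13 11 9 6 2 8)(4 5 14 12)| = 8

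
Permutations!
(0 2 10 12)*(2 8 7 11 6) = (0 8 7 11 6 2 10 12) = [8, 1, 10, 3, 4, 5, 2, 11, 7, 9, 12, 6, 0]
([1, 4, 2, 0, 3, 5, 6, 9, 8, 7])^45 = [1, 4, 2, 0, 3, 5, 6, 9, 8, 7]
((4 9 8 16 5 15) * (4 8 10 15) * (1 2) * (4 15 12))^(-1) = ((1 2)(4 9 10 12)(5 15 8 16))^(-1) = (1 2)(4 12 10 9)(5 16 8 15)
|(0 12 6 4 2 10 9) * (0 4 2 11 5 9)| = |(0 12 6 2 10)(4 11 5 9)| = 20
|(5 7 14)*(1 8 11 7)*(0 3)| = 6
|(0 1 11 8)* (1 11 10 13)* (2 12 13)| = 15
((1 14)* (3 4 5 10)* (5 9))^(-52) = (14)(3 5 4 10 9)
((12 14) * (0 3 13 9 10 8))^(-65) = (0 3 13 9 10 8)(12 14)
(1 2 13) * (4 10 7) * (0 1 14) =[1, 2, 13, 3, 10, 5, 6, 4, 8, 9, 7, 11, 12, 14, 0] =(0 1 2 13 14)(4 10 7)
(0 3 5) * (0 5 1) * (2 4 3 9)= (0 9 2 4 3 1)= [9, 0, 4, 1, 3, 5, 6, 7, 8, 2]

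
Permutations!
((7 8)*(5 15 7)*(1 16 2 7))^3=((1 16 2 7 8 5 15))^3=(1 7 15 2 5 16 8)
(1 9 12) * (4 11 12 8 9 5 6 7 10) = (1 5 6 7 10 4 11 12)(8 9) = [0, 5, 2, 3, 11, 6, 7, 10, 9, 8, 4, 12, 1]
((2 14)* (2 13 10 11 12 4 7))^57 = (2 14 13 10 11 12 4 7)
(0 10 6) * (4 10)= (0 4 10 6)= [4, 1, 2, 3, 10, 5, 0, 7, 8, 9, 6]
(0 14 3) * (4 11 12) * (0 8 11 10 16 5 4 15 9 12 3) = [14, 1, 2, 8, 10, 4, 6, 7, 11, 12, 16, 3, 15, 13, 0, 9, 5] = (0 14)(3 8 11)(4 10 16 5)(9 12 15)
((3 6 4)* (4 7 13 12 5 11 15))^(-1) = ((3 6 7 13 12 5 11 15 4))^(-1) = (3 4 15 11 5 12 13 7 6)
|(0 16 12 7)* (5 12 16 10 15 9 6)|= 8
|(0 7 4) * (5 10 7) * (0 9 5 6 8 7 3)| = 9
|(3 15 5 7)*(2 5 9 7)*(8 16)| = 4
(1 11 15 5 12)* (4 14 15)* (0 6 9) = (0 6 9)(1 11 4 14 15 5 12) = [6, 11, 2, 3, 14, 12, 9, 7, 8, 0, 10, 4, 1, 13, 15, 5]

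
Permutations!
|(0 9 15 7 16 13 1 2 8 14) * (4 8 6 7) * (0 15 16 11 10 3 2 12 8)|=|(0 9 16 13 1 12 8 14 15 4)(2 6 7 11 10 3)|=30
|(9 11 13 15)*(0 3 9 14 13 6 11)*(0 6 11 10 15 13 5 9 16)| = 6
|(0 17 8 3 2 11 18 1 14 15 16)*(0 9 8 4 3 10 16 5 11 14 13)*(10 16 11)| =39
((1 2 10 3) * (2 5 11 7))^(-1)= ((1 5 11 7 2 10 3))^(-1)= (1 3 10 2 7 11 5)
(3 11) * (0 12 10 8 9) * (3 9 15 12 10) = (0 10 8 15 12 3 11 9) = [10, 1, 2, 11, 4, 5, 6, 7, 15, 0, 8, 9, 3, 13, 14, 12]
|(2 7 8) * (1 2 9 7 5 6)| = |(1 2 5 6)(7 8 9)| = 12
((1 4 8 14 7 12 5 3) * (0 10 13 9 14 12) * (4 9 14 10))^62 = (0 8 5 1 10 14)(3 9 13 7 4 12)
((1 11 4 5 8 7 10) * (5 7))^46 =(1 11 4 7 10)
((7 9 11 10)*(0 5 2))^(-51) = (7 9 11 10)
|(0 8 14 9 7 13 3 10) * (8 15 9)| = |(0 15 9 7 13 3 10)(8 14)| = 14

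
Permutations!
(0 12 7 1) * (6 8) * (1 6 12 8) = (0 8 12 7 6 1) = [8, 0, 2, 3, 4, 5, 1, 6, 12, 9, 10, 11, 7]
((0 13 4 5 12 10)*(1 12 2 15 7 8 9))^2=(0 4 2 7 9 12)(1 10 13 5 15 8)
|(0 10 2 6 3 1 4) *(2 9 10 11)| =14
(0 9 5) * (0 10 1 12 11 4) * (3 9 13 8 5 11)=(0 13 8 5 10 1 12 3 9 11 4)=[13, 12, 2, 9, 0, 10, 6, 7, 5, 11, 1, 4, 3, 8]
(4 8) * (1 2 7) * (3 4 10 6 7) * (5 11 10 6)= (1 2 3 4 8 6 7)(5 11 10)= [0, 2, 3, 4, 8, 11, 7, 1, 6, 9, 5, 10]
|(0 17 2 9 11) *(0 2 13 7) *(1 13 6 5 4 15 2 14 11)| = |(0 17 6 5 4 15 2 9 1 13 7)(11 14)| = 22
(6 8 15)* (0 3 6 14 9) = (0 3 6 8 15 14 9) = [3, 1, 2, 6, 4, 5, 8, 7, 15, 0, 10, 11, 12, 13, 9, 14]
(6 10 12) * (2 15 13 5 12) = (2 15 13 5 12 6 10) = [0, 1, 15, 3, 4, 12, 10, 7, 8, 9, 2, 11, 6, 5, 14, 13]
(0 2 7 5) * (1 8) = [2, 8, 7, 3, 4, 0, 6, 5, 1] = (0 2 7 5)(1 8)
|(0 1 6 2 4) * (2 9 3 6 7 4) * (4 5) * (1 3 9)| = 7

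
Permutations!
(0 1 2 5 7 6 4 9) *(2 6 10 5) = (0 1 6 4 9)(5 7 10) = [1, 6, 2, 3, 9, 7, 4, 10, 8, 0, 5]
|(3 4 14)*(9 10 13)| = 3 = |(3 4 14)(9 10 13)|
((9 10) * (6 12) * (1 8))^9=((1 8)(6 12)(9 10))^9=(1 8)(6 12)(9 10)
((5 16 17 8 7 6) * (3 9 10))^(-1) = (3 10 9)(5 6 7 8 17 16)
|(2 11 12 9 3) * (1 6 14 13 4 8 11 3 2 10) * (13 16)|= 13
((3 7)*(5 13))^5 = (3 7)(5 13)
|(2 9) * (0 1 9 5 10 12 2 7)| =|(0 1 9 7)(2 5 10 12)| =4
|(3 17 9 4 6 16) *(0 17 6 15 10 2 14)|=|(0 17 9 4 15 10 2 14)(3 6 16)|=24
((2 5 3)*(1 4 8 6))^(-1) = ((1 4 8 6)(2 5 3))^(-1) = (1 6 8 4)(2 3 5)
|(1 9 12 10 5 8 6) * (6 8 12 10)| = 6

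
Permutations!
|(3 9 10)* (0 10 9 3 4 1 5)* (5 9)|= 6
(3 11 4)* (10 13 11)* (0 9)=(0 9)(3 10 13 11 4)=[9, 1, 2, 10, 3, 5, 6, 7, 8, 0, 13, 4, 12, 11]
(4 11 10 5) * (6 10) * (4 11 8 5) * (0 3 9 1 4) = (0 3 9 1 4 8 5 11 6 10) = [3, 4, 2, 9, 8, 11, 10, 7, 5, 1, 0, 6]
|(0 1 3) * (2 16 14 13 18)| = 15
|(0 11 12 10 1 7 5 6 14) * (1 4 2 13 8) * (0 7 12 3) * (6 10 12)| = |(0 11 3)(1 6 14 7 5 10 4 2 13 8)| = 30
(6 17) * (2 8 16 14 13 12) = (2 8 16 14 13 12)(6 17) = [0, 1, 8, 3, 4, 5, 17, 7, 16, 9, 10, 11, 2, 12, 13, 15, 14, 6]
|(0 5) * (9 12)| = 2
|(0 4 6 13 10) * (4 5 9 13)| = |(0 5 9 13 10)(4 6)| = 10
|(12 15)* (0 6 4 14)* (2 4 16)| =6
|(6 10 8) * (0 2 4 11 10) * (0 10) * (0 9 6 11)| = 15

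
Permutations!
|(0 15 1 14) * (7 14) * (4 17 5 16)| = 20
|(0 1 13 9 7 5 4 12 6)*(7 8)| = 10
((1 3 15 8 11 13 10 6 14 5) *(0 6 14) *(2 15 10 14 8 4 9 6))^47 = ((0 2 15 4 9 6)(1 3 10 8 11 13 14 5))^47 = (0 6 9 4 15 2)(1 5 14 13 11 8 10 3)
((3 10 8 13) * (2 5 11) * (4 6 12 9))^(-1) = ((2 5 11)(3 10 8 13)(4 6 12 9))^(-1) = (2 11 5)(3 13 8 10)(4 9 12 6)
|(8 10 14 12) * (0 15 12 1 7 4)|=|(0 15 12 8 10 14 1 7 4)|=9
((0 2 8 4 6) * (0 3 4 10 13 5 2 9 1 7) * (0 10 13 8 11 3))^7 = (0 5 9 2 1 11 7 3 10 4 8 6 13)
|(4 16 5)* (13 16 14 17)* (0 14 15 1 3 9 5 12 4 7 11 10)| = 15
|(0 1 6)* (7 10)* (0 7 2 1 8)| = |(0 8)(1 6 7 10 2)| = 10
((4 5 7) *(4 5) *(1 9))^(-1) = (1 9)(5 7)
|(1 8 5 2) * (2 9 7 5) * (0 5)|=12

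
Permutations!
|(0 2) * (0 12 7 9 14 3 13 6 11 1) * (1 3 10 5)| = |(0 2 12 7 9 14 10 5 1)(3 13 6 11)| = 36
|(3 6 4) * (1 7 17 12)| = |(1 7 17 12)(3 6 4)| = 12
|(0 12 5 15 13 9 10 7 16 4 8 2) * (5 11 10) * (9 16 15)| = 22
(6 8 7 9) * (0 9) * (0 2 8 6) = (0 9)(2 8 7) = [9, 1, 8, 3, 4, 5, 6, 2, 7, 0]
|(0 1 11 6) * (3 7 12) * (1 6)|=6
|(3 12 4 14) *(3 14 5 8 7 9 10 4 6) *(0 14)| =6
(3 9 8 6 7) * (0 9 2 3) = (0 9 8 6 7)(2 3) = [9, 1, 3, 2, 4, 5, 7, 0, 6, 8]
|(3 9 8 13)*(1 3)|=5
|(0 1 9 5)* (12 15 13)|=12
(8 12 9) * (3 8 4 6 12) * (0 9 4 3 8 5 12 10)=(0 9 3 5 12 4 6 10)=[9, 1, 2, 5, 6, 12, 10, 7, 8, 3, 0, 11, 4]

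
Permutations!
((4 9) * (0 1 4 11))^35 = (11)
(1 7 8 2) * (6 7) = (1 6 7 8 2) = [0, 6, 1, 3, 4, 5, 7, 8, 2]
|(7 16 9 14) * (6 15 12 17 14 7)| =|(6 15 12 17 14)(7 16 9)| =15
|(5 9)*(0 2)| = 2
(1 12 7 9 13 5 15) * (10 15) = (1 12 7 9 13 5 10 15) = [0, 12, 2, 3, 4, 10, 6, 9, 8, 13, 15, 11, 7, 5, 14, 1]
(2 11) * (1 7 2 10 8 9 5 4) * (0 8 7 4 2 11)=[8, 4, 0, 3, 1, 2, 6, 11, 9, 5, 7, 10]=(0 8 9 5 2)(1 4)(7 11 10)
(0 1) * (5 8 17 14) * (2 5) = (0 1)(2 5 8 17 14) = [1, 0, 5, 3, 4, 8, 6, 7, 17, 9, 10, 11, 12, 13, 2, 15, 16, 14]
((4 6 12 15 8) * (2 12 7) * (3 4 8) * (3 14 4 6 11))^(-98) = ((2 12 15 14 4 11 3 6 7))^(-98) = (2 12 15 14 4 11 3 6 7)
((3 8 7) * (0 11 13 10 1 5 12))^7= (13)(3 8 7)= ((0 11 13 10 1 5 12)(3 8 7))^7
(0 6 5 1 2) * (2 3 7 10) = (0 6 5 1 3 7 10 2) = [6, 3, 0, 7, 4, 1, 5, 10, 8, 9, 2]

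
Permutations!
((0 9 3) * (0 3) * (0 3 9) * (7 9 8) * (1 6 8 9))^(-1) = (1 7 8 6)(3 9)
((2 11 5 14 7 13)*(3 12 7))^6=((2 11 5 14 3 12 7 13))^6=(2 7 3 5)(11 13 12 14)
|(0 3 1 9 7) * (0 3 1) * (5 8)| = 10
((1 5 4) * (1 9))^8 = ((1 5 4 9))^8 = (9)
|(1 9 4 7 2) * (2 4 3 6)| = 10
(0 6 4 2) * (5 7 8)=(0 6 4 2)(5 7 8)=[6, 1, 0, 3, 2, 7, 4, 8, 5]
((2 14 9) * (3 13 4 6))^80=(2 9 14)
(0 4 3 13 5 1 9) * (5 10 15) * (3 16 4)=(0 3 13 10 15 5 1 9)(4 16)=[3, 9, 2, 13, 16, 1, 6, 7, 8, 0, 15, 11, 12, 10, 14, 5, 4]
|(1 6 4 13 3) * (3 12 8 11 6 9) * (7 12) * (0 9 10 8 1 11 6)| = 8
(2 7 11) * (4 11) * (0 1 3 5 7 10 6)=[1, 3, 10, 5, 11, 7, 0, 4, 8, 9, 6, 2]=(0 1 3 5 7 4 11 2 10 6)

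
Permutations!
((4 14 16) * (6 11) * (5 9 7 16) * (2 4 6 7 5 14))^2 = (6 7)(11 16)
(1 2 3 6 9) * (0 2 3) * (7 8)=(0 2)(1 3 6 9)(7 8)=[2, 3, 0, 6, 4, 5, 9, 8, 7, 1]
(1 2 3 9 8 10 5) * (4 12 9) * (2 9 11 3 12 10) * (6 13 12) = [0, 9, 6, 4, 10, 1, 13, 7, 2, 8, 5, 3, 11, 12] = (1 9 8 2 6 13 12 11 3 4 10 5)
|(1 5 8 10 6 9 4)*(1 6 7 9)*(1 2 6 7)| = 12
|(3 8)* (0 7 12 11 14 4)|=6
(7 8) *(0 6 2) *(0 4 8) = [6, 1, 4, 3, 8, 5, 2, 0, 7] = (0 6 2 4 8 7)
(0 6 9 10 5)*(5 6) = (0 5)(6 9 10) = [5, 1, 2, 3, 4, 0, 9, 7, 8, 10, 6]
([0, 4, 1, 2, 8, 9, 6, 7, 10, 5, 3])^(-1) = [0, 2, 3, 10, 1, 9, 6, 7, 4, 5, 8]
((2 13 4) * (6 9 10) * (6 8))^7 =((2 13 4)(6 9 10 8))^7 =(2 13 4)(6 8 10 9)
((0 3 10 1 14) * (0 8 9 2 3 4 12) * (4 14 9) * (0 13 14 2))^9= (0 10)(1 2)(3 9)(4 8 14 13 12)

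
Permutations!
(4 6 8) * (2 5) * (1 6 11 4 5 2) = (1 6 8 5)(4 11) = [0, 6, 2, 3, 11, 1, 8, 7, 5, 9, 10, 4]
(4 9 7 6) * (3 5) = (3 5)(4 9 7 6) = [0, 1, 2, 5, 9, 3, 4, 6, 8, 7]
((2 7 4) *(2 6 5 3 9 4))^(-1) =(2 7)(3 5 6 4 9)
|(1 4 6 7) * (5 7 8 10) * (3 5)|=|(1 4 6 8 10 3 5 7)|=8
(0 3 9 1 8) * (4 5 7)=[3, 8, 2, 9, 5, 7, 6, 4, 0, 1]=(0 3 9 1 8)(4 5 7)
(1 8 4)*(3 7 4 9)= (1 8 9 3 7 4)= [0, 8, 2, 7, 1, 5, 6, 4, 9, 3]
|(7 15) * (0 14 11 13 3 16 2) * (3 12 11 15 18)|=|(0 14 15 7 18 3 16 2)(11 13 12)|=24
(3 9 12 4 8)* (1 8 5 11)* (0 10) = (0 10)(1 8 3 9 12 4 5 11) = [10, 8, 2, 9, 5, 11, 6, 7, 3, 12, 0, 1, 4]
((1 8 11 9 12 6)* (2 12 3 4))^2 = ((1 8 11 9 3 4 2 12 6))^2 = (1 11 3 2 6 8 9 4 12)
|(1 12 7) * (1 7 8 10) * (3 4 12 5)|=|(1 5 3 4 12 8 10)|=7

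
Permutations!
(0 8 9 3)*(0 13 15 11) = (0 8 9 3 13 15 11) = [8, 1, 2, 13, 4, 5, 6, 7, 9, 3, 10, 0, 12, 15, 14, 11]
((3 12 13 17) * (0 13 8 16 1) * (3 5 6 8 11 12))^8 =(17)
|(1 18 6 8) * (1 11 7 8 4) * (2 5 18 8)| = |(1 8 11 7 2 5 18 6 4)| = 9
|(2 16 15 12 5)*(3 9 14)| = |(2 16 15 12 5)(3 9 14)| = 15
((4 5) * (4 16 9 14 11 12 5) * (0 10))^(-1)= (0 10)(5 12 11 14 9 16)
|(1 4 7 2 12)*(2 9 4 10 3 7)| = 8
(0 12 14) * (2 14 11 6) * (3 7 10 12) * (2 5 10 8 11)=(0 3 7 8 11 6 5 10 12 2 14)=[3, 1, 14, 7, 4, 10, 5, 8, 11, 9, 12, 6, 2, 13, 0]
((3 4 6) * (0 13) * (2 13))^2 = (0 13 2)(3 6 4)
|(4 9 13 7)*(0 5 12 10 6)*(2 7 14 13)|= |(0 5 12 10 6)(2 7 4 9)(13 14)|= 20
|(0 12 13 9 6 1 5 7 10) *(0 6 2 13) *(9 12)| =5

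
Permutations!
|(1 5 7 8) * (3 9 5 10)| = |(1 10 3 9 5 7 8)| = 7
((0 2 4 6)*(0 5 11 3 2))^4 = (2 11 6)(3 5 4)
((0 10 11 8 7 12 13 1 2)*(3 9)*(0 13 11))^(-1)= ((0 10)(1 2 13)(3 9)(7 12 11 8))^(-1)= (0 10)(1 13 2)(3 9)(7 8 11 12)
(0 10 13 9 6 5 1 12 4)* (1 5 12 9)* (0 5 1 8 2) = (0 10 13 8 2)(1 9 6 12 4 5) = [10, 9, 0, 3, 5, 1, 12, 7, 2, 6, 13, 11, 4, 8]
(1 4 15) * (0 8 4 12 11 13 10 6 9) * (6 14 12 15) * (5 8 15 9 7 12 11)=(0 15 1 9)(4 6 7 12 5 8)(10 14 11 13)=[15, 9, 2, 3, 6, 8, 7, 12, 4, 0, 14, 13, 5, 10, 11, 1]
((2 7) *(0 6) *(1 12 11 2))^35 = (12)(0 6)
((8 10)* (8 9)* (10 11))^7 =(8 9 10 11)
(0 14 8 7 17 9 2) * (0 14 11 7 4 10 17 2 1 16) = [11, 16, 14, 3, 10, 5, 6, 2, 4, 1, 17, 7, 12, 13, 8, 15, 0, 9] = (0 11 7 2 14 8 4 10 17 9 1 16)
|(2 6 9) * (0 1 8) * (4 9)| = |(0 1 8)(2 6 4 9)| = 12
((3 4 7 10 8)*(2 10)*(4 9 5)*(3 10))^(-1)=(2 7 4 5 9 3)(8 10)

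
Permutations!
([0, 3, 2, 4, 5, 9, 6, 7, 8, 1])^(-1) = [0, 9, 2, 1, 3, 4, 6, 7, 8, 5]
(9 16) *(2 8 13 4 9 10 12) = (2 8 13 4 9 16 10 12) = [0, 1, 8, 3, 9, 5, 6, 7, 13, 16, 12, 11, 2, 4, 14, 15, 10]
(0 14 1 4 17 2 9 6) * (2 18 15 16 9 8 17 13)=(0 14 1 4 13 2 8 17 18 15 16 9 6)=[14, 4, 8, 3, 13, 5, 0, 7, 17, 6, 10, 11, 12, 2, 1, 16, 9, 18, 15]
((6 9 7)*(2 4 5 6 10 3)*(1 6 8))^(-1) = ((1 6 9 7 10 3 2 4 5 8))^(-1) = (1 8 5 4 2 3 10 7 9 6)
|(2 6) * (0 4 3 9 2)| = |(0 4 3 9 2 6)| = 6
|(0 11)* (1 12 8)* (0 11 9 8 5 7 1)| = 12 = |(0 9 8)(1 12 5 7)|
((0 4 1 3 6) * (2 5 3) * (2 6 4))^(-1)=((0 2 5 3 4 1 6))^(-1)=(0 6 1 4 3 5 2)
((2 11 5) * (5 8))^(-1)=(2 5 8 11)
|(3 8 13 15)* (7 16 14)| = 12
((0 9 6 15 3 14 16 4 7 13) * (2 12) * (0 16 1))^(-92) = (16)(0 1 14 3 15 6 9)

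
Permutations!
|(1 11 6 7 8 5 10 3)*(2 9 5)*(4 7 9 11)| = |(1 4 7 8 2 11 6 9 5 10 3)| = 11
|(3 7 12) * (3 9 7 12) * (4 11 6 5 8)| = |(3 12 9 7)(4 11 6 5 8)| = 20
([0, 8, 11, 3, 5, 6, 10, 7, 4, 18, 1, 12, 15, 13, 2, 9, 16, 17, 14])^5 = [0, 10, 18, 3, 8, 4, 5, 7, 1, 12, 6, 14, 2, 13, 9, 11, 16, 17, 15]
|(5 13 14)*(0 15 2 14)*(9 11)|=6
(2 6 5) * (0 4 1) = [4, 0, 6, 3, 1, 2, 5] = (0 4 1)(2 6 5)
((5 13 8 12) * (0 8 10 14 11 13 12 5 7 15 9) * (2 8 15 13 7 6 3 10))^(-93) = ((0 15 9)(2 8 5 12 6 3 10 14 11 7 13))^(-93) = (15)(2 10 8 14 5 11 12 7 6 13 3)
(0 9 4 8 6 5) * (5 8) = (0 9 4 5)(6 8) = [9, 1, 2, 3, 5, 0, 8, 7, 6, 4]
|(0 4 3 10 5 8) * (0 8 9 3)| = 4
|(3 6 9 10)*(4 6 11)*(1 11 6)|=12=|(1 11 4)(3 6 9 10)|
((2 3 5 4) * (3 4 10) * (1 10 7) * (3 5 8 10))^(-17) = (1 3 8 10 5 7)(2 4)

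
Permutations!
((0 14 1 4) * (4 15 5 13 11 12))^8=((0 14 1 15 5 13 11 12 4))^8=(0 4 12 11 13 5 15 1 14)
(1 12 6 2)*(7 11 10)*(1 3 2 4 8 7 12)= (2 3)(4 8 7 11 10 12 6)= [0, 1, 3, 2, 8, 5, 4, 11, 7, 9, 12, 10, 6]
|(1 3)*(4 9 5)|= 6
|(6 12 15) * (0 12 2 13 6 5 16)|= |(0 12 15 5 16)(2 13 6)|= 15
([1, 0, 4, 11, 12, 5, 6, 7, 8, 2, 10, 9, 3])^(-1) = [1, 0, 9, 12, 2, 5, 6, 7, 8, 11, 10, 3, 4]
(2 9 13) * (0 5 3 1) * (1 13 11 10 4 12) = (0 5 3 13 2 9 11 10 4 12 1) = [5, 0, 9, 13, 12, 3, 6, 7, 8, 11, 4, 10, 1, 2]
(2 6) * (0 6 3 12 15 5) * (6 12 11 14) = (0 12 15 5)(2 3 11 14 6) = [12, 1, 3, 11, 4, 0, 2, 7, 8, 9, 10, 14, 15, 13, 6, 5]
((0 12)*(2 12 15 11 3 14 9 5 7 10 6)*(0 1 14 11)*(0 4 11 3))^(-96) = ((0 15 4 11)(1 14 9 5 7 10 6 2 12))^(-96) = (15)(1 5 6)(2 14 7)(9 10 12)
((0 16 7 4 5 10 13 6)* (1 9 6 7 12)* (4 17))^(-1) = (0 6 9 1 12 16)(4 17 7 13 10 5)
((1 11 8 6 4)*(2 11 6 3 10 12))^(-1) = (1 4 6)(2 12 10 3 8 11) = ((1 6 4)(2 11 8 3 10 12))^(-1)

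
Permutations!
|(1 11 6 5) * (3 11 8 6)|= |(1 8 6 5)(3 11)|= 4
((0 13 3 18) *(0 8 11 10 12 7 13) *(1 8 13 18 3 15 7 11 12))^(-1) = (1 10 11 12 8)(7 15 13 18) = ((1 8 12 11 10)(7 18 13 15))^(-1)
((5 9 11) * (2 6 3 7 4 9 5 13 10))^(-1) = ((2 6 3 7 4 9 11 13 10))^(-1) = (2 10 13 11 9 4 7 3 6)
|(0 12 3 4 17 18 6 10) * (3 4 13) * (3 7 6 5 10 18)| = 11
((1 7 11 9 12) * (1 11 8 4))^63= ((1 7 8 4)(9 12 11))^63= (12)(1 4 8 7)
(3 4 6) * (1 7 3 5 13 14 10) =(1 7 3 4 6 5 13 14 10) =[0, 7, 2, 4, 6, 13, 5, 3, 8, 9, 1, 11, 12, 14, 10]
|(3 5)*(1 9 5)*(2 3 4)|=6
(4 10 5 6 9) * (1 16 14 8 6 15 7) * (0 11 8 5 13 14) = [11, 16, 2, 3, 10, 15, 9, 1, 6, 4, 13, 8, 12, 14, 5, 7, 0] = (0 11 8 6 9 4 10 13 14 5 15 7 1 16)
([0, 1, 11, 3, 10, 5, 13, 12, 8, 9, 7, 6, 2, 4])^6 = (2 7 4 6)(10 13 11 12)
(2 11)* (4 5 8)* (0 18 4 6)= (0 18 4 5 8 6)(2 11)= [18, 1, 11, 3, 5, 8, 0, 7, 6, 9, 10, 2, 12, 13, 14, 15, 16, 17, 4]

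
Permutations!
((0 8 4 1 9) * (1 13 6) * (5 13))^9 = (0 8 4 5 13 6 1 9)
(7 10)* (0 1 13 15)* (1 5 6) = [5, 13, 2, 3, 4, 6, 1, 10, 8, 9, 7, 11, 12, 15, 14, 0] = (0 5 6 1 13 15)(7 10)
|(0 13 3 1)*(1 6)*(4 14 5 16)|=20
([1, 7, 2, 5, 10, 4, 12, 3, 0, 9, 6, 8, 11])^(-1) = [8, 0, 2, 7, 5, 3, 10, 1, 11, 9, 4, 12, 6]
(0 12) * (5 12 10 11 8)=(0 10 11 8 5 12)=[10, 1, 2, 3, 4, 12, 6, 7, 5, 9, 11, 8, 0]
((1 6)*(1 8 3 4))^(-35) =((1 6 8 3 4))^(-35) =(8)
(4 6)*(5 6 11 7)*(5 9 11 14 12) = (4 14 12 5 6)(7 9 11) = [0, 1, 2, 3, 14, 6, 4, 9, 8, 11, 10, 7, 5, 13, 12]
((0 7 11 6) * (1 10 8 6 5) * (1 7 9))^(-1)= (0 6 8 10 1 9)(5 11 7)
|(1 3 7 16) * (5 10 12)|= 12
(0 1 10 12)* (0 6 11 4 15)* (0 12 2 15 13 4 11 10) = (0 1)(2 15 12 6 10)(4 13) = [1, 0, 15, 3, 13, 5, 10, 7, 8, 9, 2, 11, 6, 4, 14, 12]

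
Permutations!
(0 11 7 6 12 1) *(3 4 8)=(0 11 7 6 12 1)(3 4 8)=[11, 0, 2, 4, 8, 5, 12, 6, 3, 9, 10, 7, 1]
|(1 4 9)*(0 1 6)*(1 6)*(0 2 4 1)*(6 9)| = 6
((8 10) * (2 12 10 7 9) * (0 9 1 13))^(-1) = ((0 9 2 12 10 8 7 1 13))^(-1) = (0 13 1 7 8 10 12 2 9)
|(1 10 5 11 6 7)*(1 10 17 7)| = 7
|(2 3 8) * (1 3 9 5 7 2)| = 12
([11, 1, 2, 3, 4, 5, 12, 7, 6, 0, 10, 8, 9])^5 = (0 9 12 6 8 11)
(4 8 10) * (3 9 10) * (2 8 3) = (2 8)(3 9 10 4) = [0, 1, 8, 9, 3, 5, 6, 7, 2, 10, 4]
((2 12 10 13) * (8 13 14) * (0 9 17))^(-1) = ((0 9 17)(2 12 10 14 8 13))^(-1) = (0 17 9)(2 13 8 14 10 12)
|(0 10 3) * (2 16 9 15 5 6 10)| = |(0 2 16 9 15 5 6 10 3)| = 9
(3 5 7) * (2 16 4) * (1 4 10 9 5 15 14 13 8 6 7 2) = (1 4)(2 16 10 9 5)(3 15 14 13 8 6 7) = [0, 4, 16, 15, 1, 2, 7, 3, 6, 5, 9, 11, 12, 8, 13, 14, 10]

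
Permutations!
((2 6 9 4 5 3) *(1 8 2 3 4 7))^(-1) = ((1 8 2 6 9 7)(4 5))^(-1) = (1 7 9 6 2 8)(4 5)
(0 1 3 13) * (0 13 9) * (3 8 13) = [1, 8, 2, 9, 4, 5, 6, 7, 13, 0, 10, 11, 12, 3] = (0 1 8 13 3 9)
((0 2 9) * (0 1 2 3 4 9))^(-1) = ((0 3 4 9 1 2))^(-1) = (0 2 1 9 4 3)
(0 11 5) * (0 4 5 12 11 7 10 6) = (0 7 10 6)(4 5)(11 12) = [7, 1, 2, 3, 5, 4, 0, 10, 8, 9, 6, 12, 11]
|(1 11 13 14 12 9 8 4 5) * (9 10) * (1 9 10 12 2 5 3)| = |(1 11 13 14 2 5 9 8 4 3)| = 10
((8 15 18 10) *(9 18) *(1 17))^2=(8 9 10 15 18)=((1 17)(8 15 9 18 10))^2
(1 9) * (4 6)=(1 9)(4 6)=[0, 9, 2, 3, 6, 5, 4, 7, 8, 1]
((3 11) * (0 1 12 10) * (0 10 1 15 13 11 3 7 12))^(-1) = ((0 15 13 11 7 12 1))^(-1) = (0 1 12 7 11 13 15)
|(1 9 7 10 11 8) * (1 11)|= 4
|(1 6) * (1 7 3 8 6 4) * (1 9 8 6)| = |(1 4 9 8)(3 6 7)| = 12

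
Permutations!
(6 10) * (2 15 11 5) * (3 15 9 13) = (2 9 13 3 15 11 5)(6 10) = [0, 1, 9, 15, 4, 2, 10, 7, 8, 13, 6, 5, 12, 3, 14, 11]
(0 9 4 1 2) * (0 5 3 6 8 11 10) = (0 9 4 1 2 5 3 6 8 11 10) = [9, 2, 5, 6, 1, 3, 8, 7, 11, 4, 0, 10]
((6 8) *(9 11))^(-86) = ((6 8)(9 11))^(-86) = (11)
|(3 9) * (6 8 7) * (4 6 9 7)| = 3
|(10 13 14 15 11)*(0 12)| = 10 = |(0 12)(10 13 14 15 11)|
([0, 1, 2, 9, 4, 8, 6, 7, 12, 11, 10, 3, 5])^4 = [0, 1, 2, 9, 4, 8, 6, 7, 12, 11, 10, 3, 5]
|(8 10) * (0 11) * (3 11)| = 6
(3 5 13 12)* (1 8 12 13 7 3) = (13)(1 8 12)(3 5 7) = [0, 8, 2, 5, 4, 7, 6, 3, 12, 9, 10, 11, 1, 13]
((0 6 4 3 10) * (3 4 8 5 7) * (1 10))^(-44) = ((0 6 8 5 7 3 1 10))^(-44) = (0 7)(1 8)(3 6)(5 10)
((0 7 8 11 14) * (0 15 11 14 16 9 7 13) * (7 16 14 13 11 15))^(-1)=((0 11 14 7 8 13)(9 16))^(-1)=(0 13 8 7 14 11)(9 16)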